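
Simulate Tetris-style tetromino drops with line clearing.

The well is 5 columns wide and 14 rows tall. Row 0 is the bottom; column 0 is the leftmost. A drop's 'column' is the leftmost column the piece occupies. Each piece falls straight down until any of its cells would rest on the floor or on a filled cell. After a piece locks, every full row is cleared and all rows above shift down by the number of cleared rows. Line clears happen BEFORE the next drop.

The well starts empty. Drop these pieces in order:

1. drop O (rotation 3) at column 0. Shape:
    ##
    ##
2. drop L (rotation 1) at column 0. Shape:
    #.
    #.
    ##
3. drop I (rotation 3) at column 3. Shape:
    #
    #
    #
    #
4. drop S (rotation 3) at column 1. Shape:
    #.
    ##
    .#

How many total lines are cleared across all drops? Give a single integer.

Drop 1: O rot3 at col 0 lands with bottom-row=0; cleared 0 line(s) (total 0); column heights now [2 2 0 0 0], max=2
Drop 2: L rot1 at col 0 lands with bottom-row=2; cleared 0 line(s) (total 0); column heights now [5 3 0 0 0], max=5
Drop 3: I rot3 at col 3 lands with bottom-row=0; cleared 0 line(s) (total 0); column heights now [5 3 0 4 0], max=5
Drop 4: S rot3 at col 1 lands with bottom-row=2; cleared 0 line(s) (total 0); column heights now [5 5 4 4 0], max=5

Answer: 0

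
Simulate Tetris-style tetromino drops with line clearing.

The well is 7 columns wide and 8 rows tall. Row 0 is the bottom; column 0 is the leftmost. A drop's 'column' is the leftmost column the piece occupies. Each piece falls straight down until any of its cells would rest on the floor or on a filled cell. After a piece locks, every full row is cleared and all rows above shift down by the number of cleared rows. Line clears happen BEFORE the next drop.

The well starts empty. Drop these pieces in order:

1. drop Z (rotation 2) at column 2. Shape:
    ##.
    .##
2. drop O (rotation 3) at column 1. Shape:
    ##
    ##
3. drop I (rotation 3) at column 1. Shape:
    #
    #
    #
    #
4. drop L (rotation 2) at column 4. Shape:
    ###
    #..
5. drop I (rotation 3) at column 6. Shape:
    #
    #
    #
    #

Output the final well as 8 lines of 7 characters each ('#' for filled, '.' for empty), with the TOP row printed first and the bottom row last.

Drop 1: Z rot2 at col 2 lands with bottom-row=0; cleared 0 line(s) (total 0); column heights now [0 0 2 2 1 0 0], max=2
Drop 2: O rot3 at col 1 lands with bottom-row=2; cleared 0 line(s) (total 0); column heights now [0 4 4 2 1 0 0], max=4
Drop 3: I rot3 at col 1 lands with bottom-row=4; cleared 0 line(s) (total 0); column heights now [0 8 4 2 1 0 0], max=8
Drop 4: L rot2 at col 4 lands with bottom-row=1; cleared 0 line(s) (total 0); column heights now [0 8 4 2 3 3 3], max=8
Drop 5: I rot3 at col 6 lands with bottom-row=3; cleared 0 line(s) (total 0); column heights now [0 8 4 2 3 3 7], max=8

Answer: .#.....
.#....#
.#....#
.#....#
.##...#
.##.###
..###..
...##..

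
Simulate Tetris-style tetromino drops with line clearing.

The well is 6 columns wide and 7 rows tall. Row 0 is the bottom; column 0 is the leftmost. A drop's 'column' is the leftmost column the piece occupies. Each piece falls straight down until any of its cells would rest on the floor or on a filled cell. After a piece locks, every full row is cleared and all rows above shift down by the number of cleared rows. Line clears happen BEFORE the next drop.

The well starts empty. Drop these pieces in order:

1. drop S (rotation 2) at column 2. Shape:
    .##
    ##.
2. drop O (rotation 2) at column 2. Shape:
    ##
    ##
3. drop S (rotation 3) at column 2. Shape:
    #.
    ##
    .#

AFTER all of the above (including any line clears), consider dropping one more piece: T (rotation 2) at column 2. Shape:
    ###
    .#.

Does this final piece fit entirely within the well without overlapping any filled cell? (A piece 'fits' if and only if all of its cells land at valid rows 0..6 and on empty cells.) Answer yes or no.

Answer: no

Derivation:
Drop 1: S rot2 at col 2 lands with bottom-row=0; cleared 0 line(s) (total 0); column heights now [0 0 1 2 2 0], max=2
Drop 2: O rot2 at col 2 lands with bottom-row=2; cleared 0 line(s) (total 0); column heights now [0 0 4 4 2 0], max=4
Drop 3: S rot3 at col 2 lands with bottom-row=4; cleared 0 line(s) (total 0); column heights now [0 0 7 6 2 0], max=7
Test piece T rot2 at col 2 (width 3): heights before test = [0 0 7 6 2 0]; fits = False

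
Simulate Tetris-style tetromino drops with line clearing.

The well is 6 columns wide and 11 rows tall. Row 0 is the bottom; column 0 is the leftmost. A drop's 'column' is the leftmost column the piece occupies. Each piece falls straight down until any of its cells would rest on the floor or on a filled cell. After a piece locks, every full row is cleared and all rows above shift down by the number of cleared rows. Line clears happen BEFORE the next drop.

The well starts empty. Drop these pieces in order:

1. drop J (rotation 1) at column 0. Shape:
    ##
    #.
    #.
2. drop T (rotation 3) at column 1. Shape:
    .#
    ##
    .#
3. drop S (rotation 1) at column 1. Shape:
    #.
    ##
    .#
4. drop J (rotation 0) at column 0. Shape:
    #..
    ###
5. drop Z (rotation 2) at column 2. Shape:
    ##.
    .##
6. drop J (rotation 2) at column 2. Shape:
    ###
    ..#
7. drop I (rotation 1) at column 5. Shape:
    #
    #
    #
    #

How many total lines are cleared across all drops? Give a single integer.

Answer: 0

Derivation:
Drop 1: J rot1 at col 0 lands with bottom-row=0; cleared 0 line(s) (total 0); column heights now [3 3 0 0 0 0], max=3
Drop 2: T rot3 at col 1 lands with bottom-row=2; cleared 0 line(s) (total 0); column heights now [3 4 5 0 0 0], max=5
Drop 3: S rot1 at col 1 lands with bottom-row=5; cleared 0 line(s) (total 0); column heights now [3 8 7 0 0 0], max=8
Drop 4: J rot0 at col 0 lands with bottom-row=8; cleared 0 line(s) (total 0); column heights now [10 9 9 0 0 0], max=10
Drop 5: Z rot2 at col 2 lands with bottom-row=8; cleared 0 line(s) (total 0); column heights now [10 9 10 10 9 0], max=10
Drop 6: J rot2 at col 2 lands with bottom-row=9; cleared 0 line(s) (total 0); column heights now [10 9 11 11 11 0], max=11
Drop 7: I rot1 at col 5 lands with bottom-row=0; cleared 0 line(s) (total 0); column heights now [10 9 11 11 11 4], max=11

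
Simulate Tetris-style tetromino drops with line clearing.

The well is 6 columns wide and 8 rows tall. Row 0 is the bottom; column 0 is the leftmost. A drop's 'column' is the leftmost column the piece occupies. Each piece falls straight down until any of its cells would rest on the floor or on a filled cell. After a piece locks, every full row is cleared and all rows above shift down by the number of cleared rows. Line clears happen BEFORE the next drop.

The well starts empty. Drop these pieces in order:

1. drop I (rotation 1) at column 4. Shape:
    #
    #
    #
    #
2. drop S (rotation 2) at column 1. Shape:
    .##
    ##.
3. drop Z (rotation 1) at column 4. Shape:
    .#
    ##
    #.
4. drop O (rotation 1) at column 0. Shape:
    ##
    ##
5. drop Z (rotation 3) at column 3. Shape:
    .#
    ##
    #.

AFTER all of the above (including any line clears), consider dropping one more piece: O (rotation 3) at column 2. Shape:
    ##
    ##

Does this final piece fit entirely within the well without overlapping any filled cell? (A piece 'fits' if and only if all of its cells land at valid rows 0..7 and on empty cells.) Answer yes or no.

Answer: no

Derivation:
Drop 1: I rot1 at col 4 lands with bottom-row=0; cleared 0 line(s) (total 0); column heights now [0 0 0 0 4 0], max=4
Drop 2: S rot2 at col 1 lands with bottom-row=0; cleared 0 line(s) (total 0); column heights now [0 1 2 2 4 0], max=4
Drop 3: Z rot1 at col 4 lands with bottom-row=4; cleared 0 line(s) (total 0); column heights now [0 1 2 2 6 7], max=7
Drop 4: O rot1 at col 0 lands with bottom-row=1; cleared 0 line(s) (total 0); column heights now [3 3 2 2 6 7], max=7
Drop 5: Z rot3 at col 3 lands with bottom-row=5; cleared 0 line(s) (total 0); column heights now [3 3 2 7 8 7], max=8
Test piece O rot3 at col 2 (width 2): heights before test = [3 3 2 7 8 7]; fits = False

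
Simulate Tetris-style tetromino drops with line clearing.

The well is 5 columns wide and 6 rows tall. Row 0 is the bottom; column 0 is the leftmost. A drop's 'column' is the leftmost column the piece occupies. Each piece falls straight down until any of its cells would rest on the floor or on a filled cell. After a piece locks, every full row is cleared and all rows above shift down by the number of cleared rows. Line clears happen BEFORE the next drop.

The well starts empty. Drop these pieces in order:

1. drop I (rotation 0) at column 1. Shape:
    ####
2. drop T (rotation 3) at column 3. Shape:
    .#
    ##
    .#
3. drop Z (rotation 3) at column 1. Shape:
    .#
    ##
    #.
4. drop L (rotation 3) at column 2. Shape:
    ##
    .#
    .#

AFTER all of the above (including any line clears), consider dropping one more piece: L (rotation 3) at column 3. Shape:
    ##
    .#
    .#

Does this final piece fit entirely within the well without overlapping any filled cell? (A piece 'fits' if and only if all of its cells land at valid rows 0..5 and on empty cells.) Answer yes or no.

Answer: no

Derivation:
Drop 1: I rot0 at col 1 lands with bottom-row=0; cleared 0 line(s) (total 0); column heights now [0 1 1 1 1], max=1
Drop 2: T rot3 at col 3 lands with bottom-row=1; cleared 0 line(s) (total 0); column heights now [0 1 1 3 4], max=4
Drop 3: Z rot3 at col 1 lands with bottom-row=1; cleared 0 line(s) (total 0); column heights now [0 3 4 3 4], max=4
Drop 4: L rot3 at col 2 lands with bottom-row=3; cleared 0 line(s) (total 0); column heights now [0 3 6 6 4], max=6
Test piece L rot3 at col 3 (width 2): heights before test = [0 3 6 6 4]; fits = False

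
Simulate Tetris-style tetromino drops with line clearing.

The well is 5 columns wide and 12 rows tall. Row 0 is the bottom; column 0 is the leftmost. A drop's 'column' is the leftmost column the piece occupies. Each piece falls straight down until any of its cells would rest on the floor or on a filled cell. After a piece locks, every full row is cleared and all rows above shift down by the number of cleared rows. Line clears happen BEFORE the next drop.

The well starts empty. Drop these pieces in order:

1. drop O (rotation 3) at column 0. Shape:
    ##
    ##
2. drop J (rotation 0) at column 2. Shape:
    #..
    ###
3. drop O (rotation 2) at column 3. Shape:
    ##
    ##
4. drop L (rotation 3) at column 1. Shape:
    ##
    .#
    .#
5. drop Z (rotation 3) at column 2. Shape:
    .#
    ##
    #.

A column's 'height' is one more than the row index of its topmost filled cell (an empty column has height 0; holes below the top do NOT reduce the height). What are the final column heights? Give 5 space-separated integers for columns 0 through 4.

Drop 1: O rot3 at col 0 lands with bottom-row=0; cleared 0 line(s) (total 0); column heights now [2 2 0 0 0], max=2
Drop 2: J rot0 at col 2 lands with bottom-row=0; cleared 1 line(s) (total 1); column heights now [1 1 1 0 0], max=1
Drop 3: O rot2 at col 3 lands with bottom-row=0; cleared 1 line(s) (total 2); column heights now [0 0 0 1 1], max=1
Drop 4: L rot3 at col 1 lands with bottom-row=0; cleared 0 line(s) (total 2); column heights now [0 3 3 1 1], max=3
Drop 5: Z rot3 at col 2 lands with bottom-row=3; cleared 0 line(s) (total 2); column heights now [0 3 5 6 1], max=6

Answer: 0 3 5 6 1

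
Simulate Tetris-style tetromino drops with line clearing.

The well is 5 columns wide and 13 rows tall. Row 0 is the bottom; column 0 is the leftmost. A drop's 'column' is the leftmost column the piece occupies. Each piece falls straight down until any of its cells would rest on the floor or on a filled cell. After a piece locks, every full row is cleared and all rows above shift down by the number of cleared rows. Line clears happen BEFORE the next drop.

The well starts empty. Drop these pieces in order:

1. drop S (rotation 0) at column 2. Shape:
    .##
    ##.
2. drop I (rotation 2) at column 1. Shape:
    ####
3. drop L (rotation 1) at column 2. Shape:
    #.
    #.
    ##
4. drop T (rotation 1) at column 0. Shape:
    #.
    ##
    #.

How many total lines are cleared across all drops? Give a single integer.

Answer: 1

Derivation:
Drop 1: S rot0 at col 2 lands with bottom-row=0; cleared 0 line(s) (total 0); column heights now [0 0 1 2 2], max=2
Drop 2: I rot2 at col 1 lands with bottom-row=2; cleared 0 line(s) (total 0); column heights now [0 3 3 3 3], max=3
Drop 3: L rot1 at col 2 lands with bottom-row=3; cleared 0 line(s) (total 0); column heights now [0 3 6 4 3], max=6
Drop 4: T rot1 at col 0 lands with bottom-row=2; cleared 1 line(s) (total 1); column heights now [4 3 5 3 2], max=5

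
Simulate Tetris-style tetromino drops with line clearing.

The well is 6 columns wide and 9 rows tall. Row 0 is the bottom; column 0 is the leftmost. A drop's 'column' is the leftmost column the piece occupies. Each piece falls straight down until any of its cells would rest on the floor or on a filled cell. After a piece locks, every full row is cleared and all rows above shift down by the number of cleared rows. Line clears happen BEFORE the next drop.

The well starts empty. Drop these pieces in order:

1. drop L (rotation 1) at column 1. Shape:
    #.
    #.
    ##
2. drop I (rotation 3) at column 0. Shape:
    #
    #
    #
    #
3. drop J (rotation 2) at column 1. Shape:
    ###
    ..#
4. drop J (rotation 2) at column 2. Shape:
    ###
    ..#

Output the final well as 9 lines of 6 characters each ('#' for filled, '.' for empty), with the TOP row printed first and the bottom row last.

Answer: ......
......
......
......
..###.
#####.
##.#..
##....
###...

Derivation:
Drop 1: L rot1 at col 1 lands with bottom-row=0; cleared 0 line(s) (total 0); column heights now [0 3 1 0 0 0], max=3
Drop 2: I rot3 at col 0 lands with bottom-row=0; cleared 0 line(s) (total 0); column heights now [4 3 1 0 0 0], max=4
Drop 3: J rot2 at col 1 lands with bottom-row=2; cleared 0 line(s) (total 0); column heights now [4 4 4 4 0 0], max=4
Drop 4: J rot2 at col 2 lands with bottom-row=3; cleared 0 line(s) (total 0); column heights now [4 4 5 5 5 0], max=5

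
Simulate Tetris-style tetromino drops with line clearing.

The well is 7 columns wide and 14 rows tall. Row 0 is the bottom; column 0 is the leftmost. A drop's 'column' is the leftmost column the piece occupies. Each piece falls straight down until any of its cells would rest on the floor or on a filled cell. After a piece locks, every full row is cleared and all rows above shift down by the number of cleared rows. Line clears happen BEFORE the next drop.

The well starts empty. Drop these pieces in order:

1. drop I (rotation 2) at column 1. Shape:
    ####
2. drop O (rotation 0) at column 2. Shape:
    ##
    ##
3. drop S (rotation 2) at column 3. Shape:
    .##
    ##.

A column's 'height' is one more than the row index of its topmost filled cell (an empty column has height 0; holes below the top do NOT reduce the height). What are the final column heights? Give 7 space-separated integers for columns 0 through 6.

Answer: 0 1 3 4 5 5 0

Derivation:
Drop 1: I rot2 at col 1 lands with bottom-row=0; cleared 0 line(s) (total 0); column heights now [0 1 1 1 1 0 0], max=1
Drop 2: O rot0 at col 2 lands with bottom-row=1; cleared 0 line(s) (total 0); column heights now [0 1 3 3 1 0 0], max=3
Drop 3: S rot2 at col 3 lands with bottom-row=3; cleared 0 line(s) (total 0); column heights now [0 1 3 4 5 5 0], max=5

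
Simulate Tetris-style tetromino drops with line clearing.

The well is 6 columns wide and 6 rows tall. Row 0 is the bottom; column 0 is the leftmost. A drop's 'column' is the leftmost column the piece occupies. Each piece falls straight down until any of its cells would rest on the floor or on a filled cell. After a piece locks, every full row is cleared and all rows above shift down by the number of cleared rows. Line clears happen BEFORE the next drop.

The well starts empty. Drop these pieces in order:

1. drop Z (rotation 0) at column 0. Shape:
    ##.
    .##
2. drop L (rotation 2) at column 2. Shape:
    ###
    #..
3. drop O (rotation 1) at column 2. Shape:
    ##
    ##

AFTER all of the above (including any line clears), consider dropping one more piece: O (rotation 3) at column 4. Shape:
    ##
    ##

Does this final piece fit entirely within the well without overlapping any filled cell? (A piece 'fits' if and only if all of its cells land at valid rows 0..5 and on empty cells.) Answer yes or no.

Drop 1: Z rot0 at col 0 lands with bottom-row=0; cleared 0 line(s) (total 0); column heights now [2 2 1 0 0 0], max=2
Drop 2: L rot2 at col 2 lands with bottom-row=1; cleared 0 line(s) (total 0); column heights now [2 2 3 3 3 0], max=3
Drop 3: O rot1 at col 2 lands with bottom-row=3; cleared 0 line(s) (total 0); column heights now [2 2 5 5 3 0], max=5
Test piece O rot3 at col 4 (width 2): heights before test = [2 2 5 5 3 0]; fits = True

Answer: yes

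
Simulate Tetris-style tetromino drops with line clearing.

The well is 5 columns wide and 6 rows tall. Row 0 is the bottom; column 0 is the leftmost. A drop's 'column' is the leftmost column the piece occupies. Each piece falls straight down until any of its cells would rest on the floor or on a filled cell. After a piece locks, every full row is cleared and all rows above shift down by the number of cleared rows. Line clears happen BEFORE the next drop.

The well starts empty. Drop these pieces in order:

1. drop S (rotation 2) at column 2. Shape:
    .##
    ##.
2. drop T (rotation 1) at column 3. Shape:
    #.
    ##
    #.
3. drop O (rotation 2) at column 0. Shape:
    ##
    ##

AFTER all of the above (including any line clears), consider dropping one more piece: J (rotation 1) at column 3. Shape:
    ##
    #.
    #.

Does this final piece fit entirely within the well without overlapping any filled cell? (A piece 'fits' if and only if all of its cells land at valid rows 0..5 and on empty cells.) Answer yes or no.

Answer: no

Derivation:
Drop 1: S rot2 at col 2 lands with bottom-row=0; cleared 0 line(s) (total 0); column heights now [0 0 1 2 2], max=2
Drop 2: T rot1 at col 3 lands with bottom-row=2; cleared 0 line(s) (total 0); column heights now [0 0 1 5 4], max=5
Drop 3: O rot2 at col 0 lands with bottom-row=0; cleared 0 line(s) (total 0); column heights now [2 2 1 5 4], max=5
Test piece J rot1 at col 3 (width 2): heights before test = [2 2 1 5 4]; fits = False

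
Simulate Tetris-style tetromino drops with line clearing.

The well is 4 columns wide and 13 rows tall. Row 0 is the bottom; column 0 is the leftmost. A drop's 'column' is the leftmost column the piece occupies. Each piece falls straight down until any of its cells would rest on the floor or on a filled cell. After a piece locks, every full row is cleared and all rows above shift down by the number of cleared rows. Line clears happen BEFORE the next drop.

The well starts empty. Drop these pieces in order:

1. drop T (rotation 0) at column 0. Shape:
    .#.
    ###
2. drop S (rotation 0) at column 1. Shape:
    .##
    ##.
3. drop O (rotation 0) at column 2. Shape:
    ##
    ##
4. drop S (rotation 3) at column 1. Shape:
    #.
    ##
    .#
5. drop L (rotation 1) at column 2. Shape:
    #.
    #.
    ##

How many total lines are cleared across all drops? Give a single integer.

Drop 1: T rot0 at col 0 lands with bottom-row=0; cleared 0 line(s) (total 0); column heights now [1 2 1 0], max=2
Drop 2: S rot0 at col 1 lands with bottom-row=2; cleared 0 line(s) (total 0); column heights now [1 3 4 4], max=4
Drop 3: O rot0 at col 2 lands with bottom-row=4; cleared 0 line(s) (total 0); column heights now [1 3 6 6], max=6
Drop 4: S rot3 at col 1 lands with bottom-row=6; cleared 0 line(s) (total 0); column heights now [1 9 8 6], max=9
Drop 5: L rot1 at col 2 lands with bottom-row=8; cleared 0 line(s) (total 0); column heights now [1 9 11 9], max=11

Answer: 0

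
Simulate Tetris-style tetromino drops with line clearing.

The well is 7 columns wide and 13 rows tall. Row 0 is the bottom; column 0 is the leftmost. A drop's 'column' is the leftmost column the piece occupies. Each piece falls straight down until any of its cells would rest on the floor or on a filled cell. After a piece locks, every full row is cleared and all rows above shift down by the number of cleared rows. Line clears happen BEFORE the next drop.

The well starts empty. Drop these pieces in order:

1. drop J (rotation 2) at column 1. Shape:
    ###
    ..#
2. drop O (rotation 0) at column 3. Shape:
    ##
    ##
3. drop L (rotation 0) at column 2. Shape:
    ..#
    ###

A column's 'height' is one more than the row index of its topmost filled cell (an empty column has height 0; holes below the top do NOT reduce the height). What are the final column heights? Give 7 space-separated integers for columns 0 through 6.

Answer: 0 2 5 5 6 0 0

Derivation:
Drop 1: J rot2 at col 1 lands with bottom-row=0; cleared 0 line(s) (total 0); column heights now [0 2 2 2 0 0 0], max=2
Drop 2: O rot0 at col 3 lands with bottom-row=2; cleared 0 line(s) (total 0); column heights now [0 2 2 4 4 0 0], max=4
Drop 3: L rot0 at col 2 lands with bottom-row=4; cleared 0 line(s) (total 0); column heights now [0 2 5 5 6 0 0], max=6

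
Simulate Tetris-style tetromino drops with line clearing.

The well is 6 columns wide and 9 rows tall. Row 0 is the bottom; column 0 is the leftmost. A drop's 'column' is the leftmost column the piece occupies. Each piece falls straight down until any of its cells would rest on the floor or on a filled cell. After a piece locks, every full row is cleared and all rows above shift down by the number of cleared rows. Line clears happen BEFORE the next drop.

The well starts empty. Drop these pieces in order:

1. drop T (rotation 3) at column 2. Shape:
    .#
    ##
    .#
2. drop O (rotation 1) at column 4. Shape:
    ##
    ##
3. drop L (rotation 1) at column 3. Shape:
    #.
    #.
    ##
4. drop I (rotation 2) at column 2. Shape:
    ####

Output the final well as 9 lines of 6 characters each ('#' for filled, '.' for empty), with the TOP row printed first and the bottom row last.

Answer: ......
......
..####
...#..
...#..
...##.
...#..
..####
...###

Derivation:
Drop 1: T rot3 at col 2 lands with bottom-row=0; cleared 0 line(s) (total 0); column heights now [0 0 2 3 0 0], max=3
Drop 2: O rot1 at col 4 lands with bottom-row=0; cleared 0 line(s) (total 0); column heights now [0 0 2 3 2 2], max=3
Drop 3: L rot1 at col 3 lands with bottom-row=3; cleared 0 line(s) (total 0); column heights now [0 0 2 6 4 2], max=6
Drop 4: I rot2 at col 2 lands with bottom-row=6; cleared 0 line(s) (total 0); column heights now [0 0 7 7 7 7], max=7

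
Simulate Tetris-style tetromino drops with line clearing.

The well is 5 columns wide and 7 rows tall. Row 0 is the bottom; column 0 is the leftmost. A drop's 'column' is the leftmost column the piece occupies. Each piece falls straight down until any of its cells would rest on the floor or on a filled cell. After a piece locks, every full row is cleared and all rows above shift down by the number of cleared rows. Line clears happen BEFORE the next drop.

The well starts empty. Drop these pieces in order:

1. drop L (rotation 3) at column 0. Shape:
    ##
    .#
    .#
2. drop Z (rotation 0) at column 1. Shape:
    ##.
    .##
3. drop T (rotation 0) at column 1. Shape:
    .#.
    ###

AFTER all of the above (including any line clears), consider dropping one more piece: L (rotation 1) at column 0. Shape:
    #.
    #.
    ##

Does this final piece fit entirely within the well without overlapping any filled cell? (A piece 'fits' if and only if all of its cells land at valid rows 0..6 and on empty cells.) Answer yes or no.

Answer: no

Derivation:
Drop 1: L rot3 at col 0 lands with bottom-row=0; cleared 0 line(s) (total 0); column heights now [3 3 0 0 0], max=3
Drop 2: Z rot0 at col 1 lands with bottom-row=2; cleared 0 line(s) (total 0); column heights now [3 4 4 3 0], max=4
Drop 3: T rot0 at col 1 lands with bottom-row=4; cleared 0 line(s) (total 0); column heights now [3 5 6 5 0], max=6
Test piece L rot1 at col 0 (width 2): heights before test = [3 5 6 5 0]; fits = False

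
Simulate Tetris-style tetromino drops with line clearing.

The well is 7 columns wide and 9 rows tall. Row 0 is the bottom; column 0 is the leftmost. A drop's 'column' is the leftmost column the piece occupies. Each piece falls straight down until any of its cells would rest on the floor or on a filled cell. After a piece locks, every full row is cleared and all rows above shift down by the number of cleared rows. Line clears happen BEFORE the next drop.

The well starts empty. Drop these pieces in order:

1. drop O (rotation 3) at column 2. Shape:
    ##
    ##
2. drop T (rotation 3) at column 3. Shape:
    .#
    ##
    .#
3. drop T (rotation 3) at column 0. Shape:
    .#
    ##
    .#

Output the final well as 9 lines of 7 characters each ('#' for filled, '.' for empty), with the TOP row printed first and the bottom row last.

Drop 1: O rot3 at col 2 lands with bottom-row=0; cleared 0 line(s) (total 0); column heights now [0 0 2 2 0 0 0], max=2
Drop 2: T rot3 at col 3 lands with bottom-row=1; cleared 0 line(s) (total 0); column heights now [0 0 2 3 4 0 0], max=4
Drop 3: T rot3 at col 0 lands with bottom-row=0; cleared 0 line(s) (total 0); column heights now [2 3 2 3 4 0 0], max=4

Answer: .......
.......
.......
.......
.......
....#..
.#.##..
#####..
.###...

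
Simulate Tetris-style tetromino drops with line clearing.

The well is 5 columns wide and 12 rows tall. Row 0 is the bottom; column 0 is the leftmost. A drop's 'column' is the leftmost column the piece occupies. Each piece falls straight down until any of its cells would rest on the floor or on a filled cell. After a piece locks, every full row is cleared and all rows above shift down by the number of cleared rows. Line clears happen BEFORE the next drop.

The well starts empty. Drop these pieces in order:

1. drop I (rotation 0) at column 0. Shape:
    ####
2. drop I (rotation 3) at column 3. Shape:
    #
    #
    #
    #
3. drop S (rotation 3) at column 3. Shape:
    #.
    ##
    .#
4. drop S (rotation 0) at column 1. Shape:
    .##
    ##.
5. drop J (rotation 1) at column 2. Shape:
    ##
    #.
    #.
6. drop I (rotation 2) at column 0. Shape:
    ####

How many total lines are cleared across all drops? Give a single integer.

Answer: 0

Derivation:
Drop 1: I rot0 at col 0 lands with bottom-row=0; cleared 0 line(s) (total 0); column heights now [1 1 1 1 0], max=1
Drop 2: I rot3 at col 3 lands with bottom-row=1; cleared 0 line(s) (total 0); column heights now [1 1 1 5 0], max=5
Drop 3: S rot3 at col 3 lands with bottom-row=4; cleared 0 line(s) (total 0); column heights now [1 1 1 7 6], max=7
Drop 4: S rot0 at col 1 lands with bottom-row=6; cleared 0 line(s) (total 0); column heights now [1 7 8 8 6], max=8
Drop 5: J rot1 at col 2 lands with bottom-row=8; cleared 0 line(s) (total 0); column heights now [1 7 11 11 6], max=11
Drop 6: I rot2 at col 0 lands with bottom-row=11; cleared 0 line(s) (total 0); column heights now [12 12 12 12 6], max=12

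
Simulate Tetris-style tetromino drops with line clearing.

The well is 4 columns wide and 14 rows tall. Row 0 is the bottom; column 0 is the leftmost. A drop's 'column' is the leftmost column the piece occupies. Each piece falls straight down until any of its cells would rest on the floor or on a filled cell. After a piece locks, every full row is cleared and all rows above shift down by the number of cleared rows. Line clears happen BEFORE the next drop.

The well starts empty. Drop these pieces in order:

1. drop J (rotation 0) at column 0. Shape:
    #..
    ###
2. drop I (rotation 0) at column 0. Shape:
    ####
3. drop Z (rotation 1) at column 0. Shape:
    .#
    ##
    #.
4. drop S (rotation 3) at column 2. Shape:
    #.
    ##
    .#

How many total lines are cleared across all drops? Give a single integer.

Drop 1: J rot0 at col 0 lands with bottom-row=0; cleared 0 line(s) (total 0); column heights now [2 1 1 0], max=2
Drop 2: I rot0 at col 0 lands with bottom-row=2; cleared 1 line(s) (total 1); column heights now [2 1 1 0], max=2
Drop 3: Z rot1 at col 0 lands with bottom-row=2; cleared 0 line(s) (total 1); column heights now [4 5 1 0], max=5
Drop 4: S rot3 at col 2 lands with bottom-row=0; cleared 1 line(s) (total 2); column heights now [3 4 2 1], max=4

Answer: 2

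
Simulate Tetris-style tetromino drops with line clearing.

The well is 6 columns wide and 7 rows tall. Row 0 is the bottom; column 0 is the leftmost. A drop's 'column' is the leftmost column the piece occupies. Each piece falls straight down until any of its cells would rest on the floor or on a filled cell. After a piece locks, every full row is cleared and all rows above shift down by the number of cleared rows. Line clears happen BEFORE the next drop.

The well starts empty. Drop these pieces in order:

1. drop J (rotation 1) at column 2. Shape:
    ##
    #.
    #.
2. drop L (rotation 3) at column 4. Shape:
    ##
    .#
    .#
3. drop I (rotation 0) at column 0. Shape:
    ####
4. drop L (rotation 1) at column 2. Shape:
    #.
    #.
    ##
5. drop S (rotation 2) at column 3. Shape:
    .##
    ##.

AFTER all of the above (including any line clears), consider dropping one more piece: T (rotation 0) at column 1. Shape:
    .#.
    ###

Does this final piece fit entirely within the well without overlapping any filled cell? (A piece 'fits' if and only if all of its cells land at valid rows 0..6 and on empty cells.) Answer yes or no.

Drop 1: J rot1 at col 2 lands with bottom-row=0; cleared 0 line(s) (total 0); column heights now [0 0 3 3 0 0], max=3
Drop 2: L rot3 at col 4 lands with bottom-row=0; cleared 0 line(s) (total 0); column heights now [0 0 3 3 3 3], max=3
Drop 3: I rot0 at col 0 lands with bottom-row=3; cleared 0 line(s) (total 0); column heights now [4 4 4 4 3 3], max=4
Drop 4: L rot1 at col 2 lands with bottom-row=4; cleared 0 line(s) (total 0); column heights now [4 4 7 5 3 3], max=7
Drop 5: S rot2 at col 3 lands with bottom-row=5; cleared 0 line(s) (total 0); column heights now [4 4 7 6 7 7], max=7
Test piece T rot0 at col 1 (width 3): heights before test = [4 4 7 6 7 7]; fits = False

Answer: no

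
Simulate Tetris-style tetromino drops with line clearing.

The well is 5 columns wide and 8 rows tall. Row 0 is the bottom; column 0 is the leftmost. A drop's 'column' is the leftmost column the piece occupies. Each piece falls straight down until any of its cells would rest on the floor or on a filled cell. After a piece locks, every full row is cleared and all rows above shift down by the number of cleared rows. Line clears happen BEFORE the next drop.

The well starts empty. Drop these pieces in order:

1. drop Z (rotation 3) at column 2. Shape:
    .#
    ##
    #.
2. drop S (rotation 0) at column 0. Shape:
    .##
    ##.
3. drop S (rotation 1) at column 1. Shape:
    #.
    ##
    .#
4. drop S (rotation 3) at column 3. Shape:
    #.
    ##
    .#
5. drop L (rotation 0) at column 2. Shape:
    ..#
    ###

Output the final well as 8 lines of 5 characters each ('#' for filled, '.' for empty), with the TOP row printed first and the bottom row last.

Drop 1: Z rot3 at col 2 lands with bottom-row=0; cleared 0 line(s) (total 0); column heights now [0 0 2 3 0], max=3
Drop 2: S rot0 at col 0 lands with bottom-row=1; cleared 0 line(s) (total 0); column heights now [2 3 3 3 0], max=3
Drop 3: S rot1 at col 1 lands with bottom-row=3; cleared 0 line(s) (total 0); column heights now [2 6 5 3 0], max=6
Drop 4: S rot3 at col 3 lands with bottom-row=2; cleared 0 line(s) (total 0); column heights now [2 6 5 5 4], max=6
Drop 5: L rot0 at col 2 lands with bottom-row=5; cleared 0 line(s) (total 0); column heights now [2 6 6 6 7], max=7

Answer: .....
....#
.####
.###.
..###
.####
####.
..#..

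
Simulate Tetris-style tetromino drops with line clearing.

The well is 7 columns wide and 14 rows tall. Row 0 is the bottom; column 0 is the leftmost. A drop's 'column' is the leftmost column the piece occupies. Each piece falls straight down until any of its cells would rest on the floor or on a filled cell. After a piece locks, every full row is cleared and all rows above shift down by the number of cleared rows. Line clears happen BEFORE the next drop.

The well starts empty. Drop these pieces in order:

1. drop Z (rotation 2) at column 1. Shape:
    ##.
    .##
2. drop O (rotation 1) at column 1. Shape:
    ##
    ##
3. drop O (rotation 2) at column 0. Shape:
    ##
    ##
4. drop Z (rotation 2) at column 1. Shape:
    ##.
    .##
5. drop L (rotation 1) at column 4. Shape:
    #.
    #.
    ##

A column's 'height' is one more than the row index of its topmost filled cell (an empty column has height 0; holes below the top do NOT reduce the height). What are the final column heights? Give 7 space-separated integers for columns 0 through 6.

Answer: 6 7 7 6 3 1 0

Derivation:
Drop 1: Z rot2 at col 1 lands with bottom-row=0; cleared 0 line(s) (total 0); column heights now [0 2 2 1 0 0 0], max=2
Drop 2: O rot1 at col 1 lands with bottom-row=2; cleared 0 line(s) (total 0); column heights now [0 4 4 1 0 0 0], max=4
Drop 3: O rot2 at col 0 lands with bottom-row=4; cleared 0 line(s) (total 0); column heights now [6 6 4 1 0 0 0], max=6
Drop 4: Z rot2 at col 1 lands with bottom-row=5; cleared 0 line(s) (total 0); column heights now [6 7 7 6 0 0 0], max=7
Drop 5: L rot1 at col 4 lands with bottom-row=0; cleared 0 line(s) (total 0); column heights now [6 7 7 6 3 1 0], max=7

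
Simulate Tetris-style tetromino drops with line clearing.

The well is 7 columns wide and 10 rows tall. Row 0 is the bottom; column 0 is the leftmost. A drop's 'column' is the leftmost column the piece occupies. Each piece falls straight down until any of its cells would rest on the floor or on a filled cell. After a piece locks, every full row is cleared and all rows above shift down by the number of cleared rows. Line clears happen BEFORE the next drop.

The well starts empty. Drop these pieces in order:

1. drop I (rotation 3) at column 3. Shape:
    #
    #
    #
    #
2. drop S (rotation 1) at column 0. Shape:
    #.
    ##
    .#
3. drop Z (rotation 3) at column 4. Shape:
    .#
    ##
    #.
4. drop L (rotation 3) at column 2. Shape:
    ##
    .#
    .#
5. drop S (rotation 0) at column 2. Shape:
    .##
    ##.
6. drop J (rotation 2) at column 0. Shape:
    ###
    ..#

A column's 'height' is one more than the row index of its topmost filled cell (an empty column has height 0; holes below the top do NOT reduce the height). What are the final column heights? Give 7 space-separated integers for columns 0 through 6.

Drop 1: I rot3 at col 3 lands with bottom-row=0; cleared 0 line(s) (total 0); column heights now [0 0 0 4 0 0 0], max=4
Drop 2: S rot1 at col 0 lands with bottom-row=0; cleared 0 line(s) (total 0); column heights now [3 2 0 4 0 0 0], max=4
Drop 3: Z rot3 at col 4 lands with bottom-row=0; cleared 0 line(s) (total 0); column heights now [3 2 0 4 2 3 0], max=4
Drop 4: L rot3 at col 2 lands with bottom-row=4; cleared 0 line(s) (total 0); column heights now [3 2 7 7 2 3 0], max=7
Drop 5: S rot0 at col 2 lands with bottom-row=7; cleared 0 line(s) (total 0); column heights now [3 2 8 9 9 3 0], max=9
Drop 6: J rot2 at col 0 lands with bottom-row=8; cleared 0 line(s) (total 0); column heights now [10 10 10 9 9 3 0], max=10

Answer: 10 10 10 9 9 3 0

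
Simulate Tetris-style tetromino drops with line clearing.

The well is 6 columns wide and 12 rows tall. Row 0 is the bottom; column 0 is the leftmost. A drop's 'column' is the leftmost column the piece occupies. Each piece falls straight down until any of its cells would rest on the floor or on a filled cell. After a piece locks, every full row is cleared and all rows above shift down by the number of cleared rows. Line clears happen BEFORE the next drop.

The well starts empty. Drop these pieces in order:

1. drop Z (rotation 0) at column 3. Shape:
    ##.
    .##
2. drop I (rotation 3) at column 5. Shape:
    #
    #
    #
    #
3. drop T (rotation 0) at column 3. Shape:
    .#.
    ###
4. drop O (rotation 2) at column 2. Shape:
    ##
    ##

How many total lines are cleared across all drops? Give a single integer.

Answer: 0

Derivation:
Drop 1: Z rot0 at col 3 lands with bottom-row=0; cleared 0 line(s) (total 0); column heights now [0 0 0 2 2 1], max=2
Drop 2: I rot3 at col 5 lands with bottom-row=1; cleared 0 line(s) (total 0); column heights now [0 0 0 2 2 5], max=5
Drop 3: T rot0 at col 3 lands with bottom-row=5; cleared 0 line(s) (total 0); column heights now [0 0 0 6 7 6], max=7
Drop 4: O rot2 at col 2 lands with bottom-row=6; cleared 0 line(s) (total 0); column heights now [0 0 8 8 7 6], max=8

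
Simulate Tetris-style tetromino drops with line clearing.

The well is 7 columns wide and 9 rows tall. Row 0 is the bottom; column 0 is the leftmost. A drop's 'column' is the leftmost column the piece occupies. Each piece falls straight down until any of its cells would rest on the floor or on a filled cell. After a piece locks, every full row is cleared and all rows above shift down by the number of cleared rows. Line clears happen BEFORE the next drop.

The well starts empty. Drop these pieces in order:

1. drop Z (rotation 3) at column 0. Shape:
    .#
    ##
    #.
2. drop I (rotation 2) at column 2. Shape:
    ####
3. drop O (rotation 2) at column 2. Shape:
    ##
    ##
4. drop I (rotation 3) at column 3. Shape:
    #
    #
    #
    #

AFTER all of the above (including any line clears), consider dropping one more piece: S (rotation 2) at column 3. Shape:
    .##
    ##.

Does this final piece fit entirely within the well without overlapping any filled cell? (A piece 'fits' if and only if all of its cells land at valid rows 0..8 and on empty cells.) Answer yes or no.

Answer: yes

Derivation:
Drop 1: Z rot3 at col 0 lands with bottom-row=0; cleared 0 line(s) (total 0); column heights now [2 3 0 0 0 0 0], max=3
Drop 2: I rot2 at col 2 lands with bottom-row=0; cleared 0 line(s) (total 0); column heights now [2 3 1 1 1 1 0], max=3
Drop 3: O rot2 at col 2 lands with bottom-row=1; cleared 0 line(s) (total 0); column heights now [2 3 3 3 1 1 0], max=3
Drop 4: I rot3 at col 3 lands with bottom-row=3; cleared 0 line(s) (total 0); column heights now [2 3 3 7 1 1 0], max=7
Test piece S rot2 at col 3 (width 3): heights before test = [2 3 3 7 1 1 0]; fits = True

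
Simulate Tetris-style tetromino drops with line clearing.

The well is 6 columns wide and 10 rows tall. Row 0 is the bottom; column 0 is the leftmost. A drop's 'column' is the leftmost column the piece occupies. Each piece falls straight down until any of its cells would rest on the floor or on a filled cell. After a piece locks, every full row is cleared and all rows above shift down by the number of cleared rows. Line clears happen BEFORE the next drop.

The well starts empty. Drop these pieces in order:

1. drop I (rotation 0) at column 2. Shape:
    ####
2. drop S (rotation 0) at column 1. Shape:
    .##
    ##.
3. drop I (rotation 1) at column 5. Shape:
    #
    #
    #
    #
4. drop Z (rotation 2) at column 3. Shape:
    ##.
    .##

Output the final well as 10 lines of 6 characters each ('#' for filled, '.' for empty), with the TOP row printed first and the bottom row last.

Answer: ......
......
......
...##.
....##
.....#
.....#
..##.#
.##..#
..####

Derivation:
Drop 1: I rot0 at col 2 lands with bottom-row=0; cleared 0 line(s) (total 0); column heights now [0 0 1 1 1 1], max=1
Drop 2: S rot0 at col 1 lands with bottom-row=1; cleared 0 line(s) (total 0); column heights now [0 2 3 3 1 1], max=3
Drop 3: I rot1 at col 5 lands with bottom-row=1; cleared 0 line(s) (total 0); column heights now [0 2 3 3 1 5], max=5
Drop 4: Z rot2 at col 3 lands with bottom-row=5; cleared 0 line(s) (total 0); column heights now [0 2 3 7 7 6], max=7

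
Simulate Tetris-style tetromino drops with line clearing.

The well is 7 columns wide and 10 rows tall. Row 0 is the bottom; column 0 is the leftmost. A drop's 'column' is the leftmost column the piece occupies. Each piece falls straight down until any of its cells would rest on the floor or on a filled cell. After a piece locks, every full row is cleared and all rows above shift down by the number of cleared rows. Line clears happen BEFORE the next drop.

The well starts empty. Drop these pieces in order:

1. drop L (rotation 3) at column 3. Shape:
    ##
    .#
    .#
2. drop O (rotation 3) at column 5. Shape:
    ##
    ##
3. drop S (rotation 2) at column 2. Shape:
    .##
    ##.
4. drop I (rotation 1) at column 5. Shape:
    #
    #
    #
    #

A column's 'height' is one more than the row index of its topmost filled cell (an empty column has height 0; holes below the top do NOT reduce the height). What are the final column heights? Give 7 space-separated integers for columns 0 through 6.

Drop 1: L rot3 at col 3 lands with bottom-row=0; cleared 0 line(s) (total 0); column heights now [0 0 0 3 3 0 0], max=3
Drop 2: O rot3 at col 5 lands with bottom-row=0; cleared 0 line(s) (total 0); column heights now [0 0 0 3 3 2 2], max=3
Drop 3: S rot2 at col 2 lands with bottom-row=3; cleared 0 line(s) (total 0); column heights now [0 0 4 5 5 2 2], max=5
Drop 4: I rot1 at col 5 lands with bottom-row=2; cleared 0 line(s) (total 0); column heights now [0 0 4 5 5 6 2], max=6

Answer: 0 0 4 5 5 6 2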